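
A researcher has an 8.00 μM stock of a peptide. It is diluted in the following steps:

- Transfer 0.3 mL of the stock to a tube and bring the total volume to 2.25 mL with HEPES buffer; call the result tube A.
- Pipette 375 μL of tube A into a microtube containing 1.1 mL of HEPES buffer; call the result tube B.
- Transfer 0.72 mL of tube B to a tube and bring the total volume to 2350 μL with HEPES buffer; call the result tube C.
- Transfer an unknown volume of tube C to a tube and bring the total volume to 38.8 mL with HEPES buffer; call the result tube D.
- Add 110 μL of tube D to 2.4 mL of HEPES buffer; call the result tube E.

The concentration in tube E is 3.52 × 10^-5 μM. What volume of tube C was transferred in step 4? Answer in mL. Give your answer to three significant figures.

0.375 mL

Step 1: 0.3 mL brought to 2.25 mL → factor 2.25/0.3 = 7.5
Step 2: 375 μL + 1.1 mL = 1475 μL total → factor 1475/375 = 3.9333
Step 3: 0.72 mL brought to 2350 μL → factor 2.35/0.72 = 3.2639
Step 4: v brought to 38.8 mL → factor = 38.8 mL/v
Step 5: 110 μL + 2.4 mL = 2510 μL total → factor 2510/110 = 22.818
Product of known-step factors = 2197
Overall factor = 8.00 μM / (3.52 × 10^-5 μM) = 2.2727 × 10^5
Step-4 factor = 2.2727 × 10^5 / 2197 = 103.44
v = 38.8 mL / 103.44 = 0.375 mL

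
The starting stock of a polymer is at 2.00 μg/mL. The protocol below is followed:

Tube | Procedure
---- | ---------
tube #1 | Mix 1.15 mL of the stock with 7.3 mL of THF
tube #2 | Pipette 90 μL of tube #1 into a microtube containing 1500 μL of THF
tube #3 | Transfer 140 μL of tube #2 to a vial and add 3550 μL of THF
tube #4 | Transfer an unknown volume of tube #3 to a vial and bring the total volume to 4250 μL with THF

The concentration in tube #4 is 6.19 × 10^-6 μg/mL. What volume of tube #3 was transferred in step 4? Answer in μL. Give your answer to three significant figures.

45.0 μL

Step 1: 1.15 mL + 7.3 mL = 8.45 mL total → factor 8.45/1.15 = 7.3478
Step 2: 90 μL + 1500 μL = 1590 μL total → factor 1590/90 = 17.667
Step 3: 140 μL + 3550 μL = 3690 μL total → factor 3690/140 = 26.357
Step 4: v brought to 4250 μL → factor = 4250 μL/v
Product of known-step factors = 3421.5
Overall factor = 2.00 μg/mL / (6.19 × 10^-6 μg/mL) = 3.231 × 10^5
Step-4 factor = 3.231 × 10^5 / 3421.5 = 94.434
v = 4250 μL / 94.434 = 45.0 μL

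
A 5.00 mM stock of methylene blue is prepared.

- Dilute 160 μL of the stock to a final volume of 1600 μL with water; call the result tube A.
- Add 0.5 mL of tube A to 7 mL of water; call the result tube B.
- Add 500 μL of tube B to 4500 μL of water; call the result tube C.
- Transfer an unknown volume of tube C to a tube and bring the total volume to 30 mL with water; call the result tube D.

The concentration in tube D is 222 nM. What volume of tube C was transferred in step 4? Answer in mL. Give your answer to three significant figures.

2.00 mL

Step 1: 160 μL brought to 1600 μL → factor 1600/160 = 10
Step 2: 0.5 mL + 7 mL = 7.5 mL total → factor 7.5/0.5 = 15
Step 3: 500 μL + 4500 μL = 5000 μL total → factor 5000/500 = 10
Step 4: v brought to 30 mL → factor = 30 mL/v
Product of known-step factors = 1500
Overall factor = 5.00 mM / (222 nM) = 22523
Step-4 factor = 22523 / 1500 = 15.015
v = 30 mL / 15.015 = 2.00 mL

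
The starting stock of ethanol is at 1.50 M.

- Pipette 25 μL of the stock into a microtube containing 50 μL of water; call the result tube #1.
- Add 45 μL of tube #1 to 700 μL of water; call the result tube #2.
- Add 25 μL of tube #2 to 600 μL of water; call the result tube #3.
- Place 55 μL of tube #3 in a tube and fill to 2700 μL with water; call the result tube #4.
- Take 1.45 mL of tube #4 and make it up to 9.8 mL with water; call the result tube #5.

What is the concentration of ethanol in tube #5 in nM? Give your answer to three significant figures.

Step 1: 25 μL + 50 μL = 75 μL total → factor 75/25 = 3
Step 2: 45 μL + 700 μL = 745 μL total → factor 745/45 = 16.556
Step 3: 25 μL + 600 μL = 625 μL total → factor 625/25 = 25
Step 4: 55 μL brought to 2700 μL → factor 2700/55 = 49.091
Step 5: 1.45 mL brought to 9.8 mL → factor 9.8/1.45 = 6.7586
Overall dilution factor = 3 × 16.556 × 25 × 49.091 × 6.7586 = 4.1197 × 10^5
Final = 1.50 M / 4.1197 × 10^5 = 3.641 × 10^-6 M = 3.64 × 10^3 nM

3.64 × 10^3 nM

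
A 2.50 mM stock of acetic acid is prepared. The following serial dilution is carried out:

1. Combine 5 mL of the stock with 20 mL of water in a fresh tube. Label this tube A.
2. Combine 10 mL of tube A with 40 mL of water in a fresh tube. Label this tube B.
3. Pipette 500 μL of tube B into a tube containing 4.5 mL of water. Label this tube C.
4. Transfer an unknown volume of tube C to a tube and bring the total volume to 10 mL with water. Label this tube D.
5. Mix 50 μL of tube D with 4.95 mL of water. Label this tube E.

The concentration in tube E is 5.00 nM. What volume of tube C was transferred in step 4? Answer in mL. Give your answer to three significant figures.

0.500 mL

Step 1: 5 mL + 20 mL = 25 mL total → factor 25/5 = 5
Step 2: 10 mL + 40 mL = 50 mL total → factor 50/10 = 5
Step 3: 500 μL + 4.5 mL = 5000 μL total → factor 5000/500 = 10
Step 4: v brought to 10 mL → factor = 10 mL/v
Step 5: 50 μL + 4.95 mL = 5000 μL total → factor 5000/50 = 100
Product of known-step factors = 25000
Overall factor = 2.50 mM / (5.00 nM) = 5 × 10^5
Step-4 factor = 5 × 10^5 / 25000 = 20
v = 10 mL / 20 = 0.500 mL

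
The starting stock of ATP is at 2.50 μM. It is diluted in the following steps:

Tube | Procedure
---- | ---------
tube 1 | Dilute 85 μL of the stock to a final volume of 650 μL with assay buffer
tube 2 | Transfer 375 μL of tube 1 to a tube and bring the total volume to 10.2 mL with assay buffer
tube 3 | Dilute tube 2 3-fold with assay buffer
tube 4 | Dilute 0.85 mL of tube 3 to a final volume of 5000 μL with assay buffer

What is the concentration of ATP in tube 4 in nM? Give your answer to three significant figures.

Step 1: 85 μL brought to 650 μL → factor 650/85 = 7.6471
Step 2: 375 μL brought to 10.2 mL → factor 10200/375 = 27.2
Step 3: 3-fold → factor 3
Step 4: 0.85 mL brought to 5000 μL → factor 5/0.85 = 5.8824
Overall dilution factor = 7.6471 × 27.2 × 3 × 5.8824 = 3670.6
Final = 2.50 μM / 3670.6 = 0.0006811 μM = 0.681 nM

0.681 nM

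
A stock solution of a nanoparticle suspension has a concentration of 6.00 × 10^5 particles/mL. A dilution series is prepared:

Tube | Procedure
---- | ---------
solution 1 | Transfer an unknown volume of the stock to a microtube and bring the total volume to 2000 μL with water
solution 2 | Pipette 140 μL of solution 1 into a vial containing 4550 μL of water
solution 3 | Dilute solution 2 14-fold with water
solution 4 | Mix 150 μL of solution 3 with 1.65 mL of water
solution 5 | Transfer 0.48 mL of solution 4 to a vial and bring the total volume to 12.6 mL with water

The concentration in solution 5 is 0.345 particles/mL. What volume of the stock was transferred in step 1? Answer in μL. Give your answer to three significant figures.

Step 1: v brought to 2000 μL → factor = 2000 μL/v
Step 2: 140 μL + 4550 μL = 4690 μL total → factor 4690/140 = 33.5
Step 3: 14-fold → factor 14
Step 4: 150 μL + 1.65 mL = 1800 μL total → factor 1800/150 = 12
Step 5: 0.48 mL brought to 12.6 mL → factor 12.6/0.48 = 26.25
Product of known-step factors = 1.4774 × 10^5
Overall factor = 6.00 × 10^5 particles/mL / (0.345 particles/mL) = 1.7391 × 10^6
Step-1 factor = 1.7391 × 10^6 / 1.4774 × 10^5 = 11.772
v = 2000 μL / 11.772 = 170 μL

170 μL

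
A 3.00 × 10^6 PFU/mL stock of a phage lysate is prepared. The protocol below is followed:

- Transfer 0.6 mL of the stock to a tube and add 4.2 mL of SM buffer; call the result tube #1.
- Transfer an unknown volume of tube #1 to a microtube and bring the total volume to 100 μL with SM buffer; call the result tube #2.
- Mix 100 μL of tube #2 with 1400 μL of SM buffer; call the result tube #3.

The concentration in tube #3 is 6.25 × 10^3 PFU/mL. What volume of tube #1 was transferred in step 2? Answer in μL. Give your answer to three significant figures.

25.0 μL

Step 1: 0.6 mL + 4.2 mL = 4.8 mL total → factor 4.8/0.6 = 8
Step 2: v brought to 100 μL → factor = 100 μL/v
Step 3: 100 μL + 1400 μL = 1500 μL total → factor 1500/100 = 15
Product of known-step factors = 120
Overall factor = 3.00 × 10^6 PFU/mL / (6.25 × 10^3 PFU/mL) = 480
Step-2 factor = 480 / 120 = 4
v = 100 μL / 4 = 25.0 μL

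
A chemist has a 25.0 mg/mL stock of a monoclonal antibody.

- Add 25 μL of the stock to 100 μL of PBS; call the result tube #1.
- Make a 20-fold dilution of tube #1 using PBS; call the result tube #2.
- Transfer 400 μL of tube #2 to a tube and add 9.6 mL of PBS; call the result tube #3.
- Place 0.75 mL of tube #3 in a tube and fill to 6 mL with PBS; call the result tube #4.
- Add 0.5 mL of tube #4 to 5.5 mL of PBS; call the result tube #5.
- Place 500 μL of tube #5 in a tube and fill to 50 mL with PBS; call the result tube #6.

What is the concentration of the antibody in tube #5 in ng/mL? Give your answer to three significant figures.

Step 1: 25 μL + 100 μL = 125 μL total → factor 125/25 = 5
Step 2: 20-fold → factor 20
Step 3: 400 μL + 9.6 mL = 10000 μL total → factor 10000/400 = 25
Step 4: 0.75 mL brought to 6 mL → factor 6/0.75 = 8
Step 5: 0.5 mL + 5.5 mL = 6 mL total → factor 6/0.5 = 12
Dilution factor through tube #5 = 5 × 20 × 25 × 8 × 12 = 2.4 × 10^5
[tube #5] = 25.0 mg/mL / 2.4 × 10^5 = 0.0001042 mg/mL = 104 ng/mL

104 ng/mL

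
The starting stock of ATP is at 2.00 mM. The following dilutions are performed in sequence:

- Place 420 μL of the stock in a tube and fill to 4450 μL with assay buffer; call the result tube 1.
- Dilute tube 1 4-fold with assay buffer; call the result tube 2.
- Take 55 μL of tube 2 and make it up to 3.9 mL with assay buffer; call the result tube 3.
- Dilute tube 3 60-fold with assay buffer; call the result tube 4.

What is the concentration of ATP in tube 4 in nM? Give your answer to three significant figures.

Step 1: 420 μL brought to 4450 μL → factor 4450/420 = 10.595
Step 2: 4-fold → factor 4
Step 3: 55 μL brought to 3.9 mL → factor 3900/55 = 70.909
Step 4: 60-fold → factor 60
Dilution factor through tube 4 = 10.595 × 4 × 70.909 × 60 = 1.8031 × 10^5
[tube 4] = 2.00 mM / 1.8031 × 10^5 = 1.109 × 10^-5 mM = 11.1 nM

11.1 nM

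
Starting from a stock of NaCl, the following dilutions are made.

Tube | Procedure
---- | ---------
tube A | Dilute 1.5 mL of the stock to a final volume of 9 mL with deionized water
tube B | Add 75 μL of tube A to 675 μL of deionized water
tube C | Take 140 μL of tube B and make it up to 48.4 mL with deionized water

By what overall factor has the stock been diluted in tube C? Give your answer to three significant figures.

Step 1: 1.5 mL brought to 9 mL → factor 9/1.5 = 6
Step 2: 75 μL + 675 μL = 750 μL total → factor 750/75 = 10
Step 3: 140 μL brought to 48.4 mL → factor 48400/140 = 345.71
Overall dilution factor = 6 × 10 × 345.71 = 20743

2.07 × 10^4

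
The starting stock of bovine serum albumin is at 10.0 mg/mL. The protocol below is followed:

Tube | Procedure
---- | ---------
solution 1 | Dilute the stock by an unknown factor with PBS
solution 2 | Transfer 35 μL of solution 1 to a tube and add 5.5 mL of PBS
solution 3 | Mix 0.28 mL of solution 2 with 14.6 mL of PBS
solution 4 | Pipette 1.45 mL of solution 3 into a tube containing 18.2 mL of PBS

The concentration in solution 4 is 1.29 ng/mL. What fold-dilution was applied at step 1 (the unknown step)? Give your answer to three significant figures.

Step 1: unknown factor x
Step 2: 35 μL + 5.5 mL = 5535 μL total → factor 5535/35 = 158.14
Step 3: 0.28 mL + 14.6 mL = 14.88 mL total → factor 14.88/0.28 = 53.143
Step 4: 1.45 mL + 18.2 mL = 19.65 mL total → factor 19.65/1.45 = 13.552
Product of known-step factors = 1.1389 × 10^5
Overall factor = 10.0 mg/mL / (1.29 ng/mL) = 7.7519 × 10^6
x = 7.7519 × 10^6 / 1.1389 × 10^5 = 68.1

68.1-fold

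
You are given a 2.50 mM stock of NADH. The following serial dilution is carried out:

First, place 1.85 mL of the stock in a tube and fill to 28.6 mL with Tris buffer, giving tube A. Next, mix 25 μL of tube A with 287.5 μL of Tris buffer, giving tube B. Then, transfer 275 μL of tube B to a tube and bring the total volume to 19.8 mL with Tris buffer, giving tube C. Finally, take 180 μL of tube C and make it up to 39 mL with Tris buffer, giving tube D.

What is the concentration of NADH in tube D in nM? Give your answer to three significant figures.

Step 1: 1.85 mL brought to 28.6 mL → factor 28.6/1.85 = 15.459
Step 2: 25 μL + 287.5 μL = 312.5 μL total → factor 312.5/25 = 12.5
Step 3: 275 μL brought to 19.8 mL → factor 19800/275 = 72
Step 4: 180 μL brought to 39 mL → factor 39000/180 = 216.67
Overall dilution factor = 15.459 × 12.5 × 72 × 216.67 = 3.0146 × 10^6
Final = 2.50 mM / 3.0146 × 10^6 = 8.293 × 10^-7 mM = 0.829 nM

0.829 nM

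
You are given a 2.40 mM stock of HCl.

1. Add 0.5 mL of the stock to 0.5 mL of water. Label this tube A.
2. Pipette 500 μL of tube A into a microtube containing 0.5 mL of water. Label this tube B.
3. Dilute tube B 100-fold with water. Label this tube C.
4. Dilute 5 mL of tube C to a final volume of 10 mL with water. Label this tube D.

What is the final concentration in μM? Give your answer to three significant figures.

3.00 μM

Step 1: 0.5 mL + 0.5 mL = 1 mL total → factor 1/0.5 = 2
Step 2: 500 μL + 0.5 mL = 1000 μL total → factor 1000/500 = 2
Step 3: 100-fold → factor 100
Step 4: 5 mL brought to 10 mL → factor 10/5 = 2
Overall dilution factor = 2 × 2 × 100 × 2 = 800
Final = 2.40 mM / 800 = 0.003000 mM = 3.00 μM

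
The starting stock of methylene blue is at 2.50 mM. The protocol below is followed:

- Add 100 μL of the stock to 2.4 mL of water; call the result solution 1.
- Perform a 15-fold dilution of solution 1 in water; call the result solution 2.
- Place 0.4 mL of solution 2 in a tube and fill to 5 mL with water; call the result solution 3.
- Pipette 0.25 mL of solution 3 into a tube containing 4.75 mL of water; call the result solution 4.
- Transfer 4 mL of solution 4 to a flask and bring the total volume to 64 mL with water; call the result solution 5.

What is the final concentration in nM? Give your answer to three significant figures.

Step 1: 100 μL + 2.4 mL = 2500 μL total → factor 2500/100 = 25
Step 2: 15-fold → factor 15
Step 3: 0.4 mL brought to 5 mL → factor 5/0.4 = 12.5
Step 4: 0.25 mL + 4.75 mL = 5 mL total → factor 5/0.25 = 20
Step 5: 4 mL brought to 64 mL → factor 64/4 = 16
Overall dilution factor = 25 × 15 × 12.5 × 20 × 16 = 1.5 × 10^6
Final = 2.50 mM / 1.5 × 10^6 = 1.667 × 10^-6 mM = 1.67 nM

1.67 nM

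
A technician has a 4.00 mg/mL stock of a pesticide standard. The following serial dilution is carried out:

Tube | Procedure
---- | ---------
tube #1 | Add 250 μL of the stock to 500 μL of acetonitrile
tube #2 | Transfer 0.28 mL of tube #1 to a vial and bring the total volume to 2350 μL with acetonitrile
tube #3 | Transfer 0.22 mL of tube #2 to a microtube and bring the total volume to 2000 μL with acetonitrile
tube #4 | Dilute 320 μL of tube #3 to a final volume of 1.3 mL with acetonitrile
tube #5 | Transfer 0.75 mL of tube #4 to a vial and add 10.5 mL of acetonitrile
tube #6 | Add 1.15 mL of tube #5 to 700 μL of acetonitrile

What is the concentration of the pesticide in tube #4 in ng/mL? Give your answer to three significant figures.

Step 1: 250 μL + 500 μL = 750 μL total → factor 750/250 = 3
Step 2: 0.28 mL brought to 2350 μL → factor 2.35/0.28 = 8.3929
Step 3: 0.22 mL brought to 2000 μL → factor 2/0.22 = 9.0909
Step 4: 320 μL brought to 1.3 mL → factor 1300/320 = 4.0625
Dilution factor through tube #4 = 3 × 8.3929 × 9.0909 × 4.0625 = 929.89
[tube #4] = 4.00 mg/mL / 929.89 = 0.004302 mg/mL = 4.30 × 10^3 ng/mL

4.30 × 10^3 ng/mL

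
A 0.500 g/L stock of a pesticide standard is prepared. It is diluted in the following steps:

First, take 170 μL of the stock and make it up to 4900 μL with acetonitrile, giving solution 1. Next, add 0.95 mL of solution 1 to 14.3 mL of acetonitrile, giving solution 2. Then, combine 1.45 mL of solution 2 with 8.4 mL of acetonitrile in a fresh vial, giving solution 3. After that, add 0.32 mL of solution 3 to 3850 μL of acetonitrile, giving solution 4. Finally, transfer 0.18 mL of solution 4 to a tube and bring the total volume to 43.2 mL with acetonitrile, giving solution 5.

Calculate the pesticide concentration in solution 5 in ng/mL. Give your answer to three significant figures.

0.0509 ng/mL

Step 1: 170 μL brought to 4900 μL → factor 4900/170 = 28.824
Step 2: 0.95 mL + 14.3 mL = 15.25 mL total → factor 15.25/0.95 = 16.053
Step 3: 1.45 mL + 8.4 mL = 9.85 mL total → factor 9.85/1.45 = 6.7931
Step 4: 0.32 mL + 3850 μL = 4.17 mL total → factor 4.17/0.32 = 13.031
Step 5: 0.18 mL brought to 43.2 mL → factor 43.2/0.18 = 240
Dilution factor through solution 5 = 28.824 × 16.053 × 6.7931 × 13.031 × 240 = 9.8301 × 10^6
[solution 5] = 0.500 g/L / 9.8301 × 10^6 = 5.086 × 10^-8 g/L = 0.0509 ng/mL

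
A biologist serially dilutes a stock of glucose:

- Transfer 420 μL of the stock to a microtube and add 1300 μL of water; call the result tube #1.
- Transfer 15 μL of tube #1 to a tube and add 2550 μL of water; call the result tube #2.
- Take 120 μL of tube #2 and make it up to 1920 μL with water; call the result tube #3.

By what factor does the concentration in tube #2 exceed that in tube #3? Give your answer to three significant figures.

Step 1: 420 μL + 1300 μL = 1720 μL total → factor 1720/420 = 4.0952
Step 2: 15 μL + 2550 μL = 2565 μL total → factor 2565/15 = 171
Step 3: 120 μL brought to 1920 μL → factor 1920/120 = 16
Dilution factor to tube #2 = 700.29; to tube #3 = 11205
[tube #2]/[tube #3] = (factor to tube #3)/(factor to tube #2) = 11205/700.29 = 16.0

16.0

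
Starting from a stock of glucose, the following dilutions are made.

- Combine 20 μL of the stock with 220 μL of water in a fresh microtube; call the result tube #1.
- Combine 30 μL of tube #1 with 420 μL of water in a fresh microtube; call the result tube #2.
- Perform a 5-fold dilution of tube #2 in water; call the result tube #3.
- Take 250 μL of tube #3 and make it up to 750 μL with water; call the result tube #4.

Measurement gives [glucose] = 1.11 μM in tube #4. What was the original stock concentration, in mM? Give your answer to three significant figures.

3.00 mM

Step 1: 20 μL + 220 μL = 240 μL total → factor 240/20 = 12
Step 2: 30 μL + 420 μL = 450 μL total → factor 450/30 = 15
Step 3: 5-fold → factor 5
Step 4: 250 μL brought to 750 μL → factor 750/250 = 3
Overall dilution factor = 12 × 15 × 5 × 3 = 2700
Stock = 1.11 μM × 2700 = 2997 μM = 3.00 mM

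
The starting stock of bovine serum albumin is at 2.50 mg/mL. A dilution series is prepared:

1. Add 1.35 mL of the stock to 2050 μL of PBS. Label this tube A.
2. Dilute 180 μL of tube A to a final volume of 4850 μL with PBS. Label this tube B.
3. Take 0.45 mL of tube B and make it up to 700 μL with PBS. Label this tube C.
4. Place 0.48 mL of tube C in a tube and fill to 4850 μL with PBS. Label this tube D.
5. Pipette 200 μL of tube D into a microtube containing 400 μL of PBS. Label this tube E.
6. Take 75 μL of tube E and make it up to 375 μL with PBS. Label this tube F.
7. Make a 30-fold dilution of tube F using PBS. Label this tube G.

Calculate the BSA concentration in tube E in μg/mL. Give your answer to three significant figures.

Step 1: 1.35 mL + 2050 μL = 3.4 mL total → factor 3.4/1.35 = 2.5185
Step 2: 180 μL brought to 4850 μL → factor 4850/180 = 26.944
Step 3: 0.45 mL brought to 700 μL → factor 0.7/0.45 = 1.5556
Step 4: 0.48 mL brought to 4850 μL → factor 4.85/0.48 = 10.104
Step 5: 200 μL + 400 μL = 600 μL total → factor 600/200 = 3
Dilution factor through tube E = 2.5185 × 26.944 × 1.5556 × 10.104 × 3 = 3199.8
[tube E] = 2.50 mg/mL / 3199.8 = 0.0007813 mg/mL = 0.781 μg/mL

0.781 μg/mL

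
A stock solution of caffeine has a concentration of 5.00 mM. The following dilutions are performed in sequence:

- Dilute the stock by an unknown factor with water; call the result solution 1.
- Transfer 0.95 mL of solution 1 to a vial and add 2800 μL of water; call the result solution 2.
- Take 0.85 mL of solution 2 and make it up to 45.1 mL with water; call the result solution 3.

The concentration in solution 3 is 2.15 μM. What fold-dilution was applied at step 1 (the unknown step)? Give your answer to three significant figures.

Step 1: unknown factor x
Step 2: 0.95 mL + 2800 μL = 3.75 mL total → factor 3.75/0.95 = 3.9474
Step 3: 0.85 mL brought to 45.1 mL → factor 45.1/0.85 = 53.059
Product of known-step factors = 209.44
Overall factor = 5.00 mM / (2.15 μM) = 2325.6
x = 2325.6 / 209.44 = 11.1

11.1-fold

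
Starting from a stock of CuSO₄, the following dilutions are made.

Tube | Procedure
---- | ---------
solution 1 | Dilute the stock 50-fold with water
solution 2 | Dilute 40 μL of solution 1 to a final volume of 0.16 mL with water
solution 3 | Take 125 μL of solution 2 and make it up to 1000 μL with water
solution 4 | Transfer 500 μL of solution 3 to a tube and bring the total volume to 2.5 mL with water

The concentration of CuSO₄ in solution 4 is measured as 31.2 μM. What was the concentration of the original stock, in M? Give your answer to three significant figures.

0.250 M

Step 1: 50-fold → factor 50
Step 2: 40 μL brought to 0.16 mL → factor 160/40 = 4
Step 3: 125 μL brought to 1000 μL → factor 1000/125 = 8
Step 4: 500 μL brought to 2.5 mL → factor 2500/500 = 5
Overall dilution factor = 50 × 4 × 8 × 5 = 8000
Stock = 31.2 μM × 8000 = 2.496 × 10^5 μM = 0.250 M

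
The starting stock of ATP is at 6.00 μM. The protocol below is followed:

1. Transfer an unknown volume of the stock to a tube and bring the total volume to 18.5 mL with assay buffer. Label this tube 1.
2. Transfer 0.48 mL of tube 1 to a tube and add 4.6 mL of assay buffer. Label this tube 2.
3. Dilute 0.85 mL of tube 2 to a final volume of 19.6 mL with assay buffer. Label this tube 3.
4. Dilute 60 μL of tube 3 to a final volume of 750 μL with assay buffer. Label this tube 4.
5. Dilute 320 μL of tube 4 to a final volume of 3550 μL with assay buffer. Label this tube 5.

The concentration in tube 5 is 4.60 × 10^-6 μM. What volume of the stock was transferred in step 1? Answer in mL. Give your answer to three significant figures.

0.480 mL

Step 1: v brought to 18.5 mL → factor = 18.5 mL/v
Step 2: 0.48 mL + 4.6 mL = 5.08 mL total → factor 5.08/0.48 = 10.583
Step 3: 0.85 mL brought to 19.6 mL → factor 19.6/0.85 = 23.059
Step 4: 60 μL brought to 750 μL → factor 750/60 = 12.5
Step 5: 320 μL brought to 3550 μL → factor 3550/320 = 11.094
Product of known-step factors = 33841
Overall factor = 6.00 μM / (4.60 × 10^-6 μM) = 1.3043 × 10^6
Step-1 factor = 1.3043 × 10^6 / 33841 = 38.543
v = 18.5 mL / 38.543 = 0.480 mL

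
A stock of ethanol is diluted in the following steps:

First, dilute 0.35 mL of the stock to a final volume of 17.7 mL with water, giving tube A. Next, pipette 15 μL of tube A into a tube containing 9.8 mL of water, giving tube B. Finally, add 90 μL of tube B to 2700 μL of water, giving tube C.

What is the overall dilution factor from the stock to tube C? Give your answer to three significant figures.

1.03 × 10^6

Step 1: 0.35 mL brought to 17.7 mL → factor 17.7/0.35 = 50.571
Step 2: 15 μL + 9.8 mL = 9815 μL total → factor 9815/15 = 654.33
Step 3: 90 μL + 2700 μL = 2790 μL total → factor 2790/90 = 31
Overall dilution factor = 50.571 × 654.33 × 31 = 1.0258 × 10^6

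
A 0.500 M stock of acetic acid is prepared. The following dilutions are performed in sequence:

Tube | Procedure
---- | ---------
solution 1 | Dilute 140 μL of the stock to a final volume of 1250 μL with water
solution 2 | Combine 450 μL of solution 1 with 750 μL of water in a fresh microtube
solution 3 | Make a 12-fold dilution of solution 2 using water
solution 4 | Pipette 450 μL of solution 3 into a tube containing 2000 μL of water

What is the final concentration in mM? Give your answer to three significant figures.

Step 1: 140 μL brought to 1250 μL → factor 1250/140 = 8.9286
Step 2: 450 μL + 750 μL = 1200 μL total → factor 1200/450 = 2.6667
Step 3: 12-fold → factor 12
Step 4: 450 μL + 2000 μL = 2450 μL total → factor 2450/450 = 5.4444
Overall dilution factor = 8.9286 × 2.6667 × 12 × 5.4444 = 1555.6
Final = 0.500 M / 1555.6 = 0.0003214 M = 0.321 mM

0.321 mM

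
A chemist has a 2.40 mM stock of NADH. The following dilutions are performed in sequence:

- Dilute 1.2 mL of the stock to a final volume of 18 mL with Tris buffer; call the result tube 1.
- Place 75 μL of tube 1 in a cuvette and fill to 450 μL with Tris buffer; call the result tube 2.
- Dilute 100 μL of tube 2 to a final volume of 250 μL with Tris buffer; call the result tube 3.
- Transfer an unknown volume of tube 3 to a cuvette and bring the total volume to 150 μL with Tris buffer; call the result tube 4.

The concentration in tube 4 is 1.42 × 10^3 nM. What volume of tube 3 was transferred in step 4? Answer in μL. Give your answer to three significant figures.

Step 1: 1.2 mL brought to 18 mL → factor 18/1.2 = 15
Step 2: 75 μL brought to 450 μL → factor 450/75 = 6
Step 3: 100 μL brought to 250 μL → factor 250/100 = 2.5
Step 4: v brought to 150 μL → factor = 150 μL/v
Product of known-step factors = 225
Overall factor = 2.40 mM / (1.42 × 10^3 nM) = 1690.1
Step-4 factor = 1690.1 / 225 = 7.5117
v = 150 μL / 7.5117 = 20.0 μL

20.0 μL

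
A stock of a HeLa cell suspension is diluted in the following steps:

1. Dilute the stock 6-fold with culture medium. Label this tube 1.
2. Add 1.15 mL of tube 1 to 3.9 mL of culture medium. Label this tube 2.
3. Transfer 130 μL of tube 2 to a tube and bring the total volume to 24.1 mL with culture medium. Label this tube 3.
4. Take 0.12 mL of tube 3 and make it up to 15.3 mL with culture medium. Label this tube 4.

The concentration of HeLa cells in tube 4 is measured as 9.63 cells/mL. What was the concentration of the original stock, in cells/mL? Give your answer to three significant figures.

Step 1: 6-fold → factor 6
Step 2: 1.15 mL + 3.9 mL = 5.05 mL total → factor 5.05/1.15 = 4.3913
Step 3: 130 μL brought to 24.1 mL → factor 24100/130 = 185.38
Step 4: 0.12 mL brought to 15.3 mL → factor 15.3/0.12 = 127.5
Overall dilution factor = 6 × 4.3913 × 185.38 × 127.5 = 6.2277 × 10^5
Stock = 9.63 cells/mL × 6.2277 × 10^5 = 6.00 × 10^6 cells/mL

6.00 × 10^6 cells/mL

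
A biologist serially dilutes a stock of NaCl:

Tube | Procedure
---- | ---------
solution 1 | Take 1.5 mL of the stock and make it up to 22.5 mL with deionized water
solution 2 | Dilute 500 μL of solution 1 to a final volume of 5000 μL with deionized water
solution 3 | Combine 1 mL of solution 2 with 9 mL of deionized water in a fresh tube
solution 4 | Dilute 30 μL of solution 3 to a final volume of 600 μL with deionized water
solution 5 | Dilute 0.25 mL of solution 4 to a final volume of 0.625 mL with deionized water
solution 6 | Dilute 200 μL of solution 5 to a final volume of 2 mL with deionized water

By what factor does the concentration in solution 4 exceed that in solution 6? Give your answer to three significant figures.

Step 1: 1.5 mL brought to 22.5 mL → factor 22.5/1.5 = 15
Step 2: 500 μL brought to 5000 μL → factor 5000/500 = 10
Step 3: 1 mL + 9 mL = 10 mL total → factor 10/1 = 10
Step 4: 30 μL brought to 600 μL → factor 600/30 = 20
Step 5: 0.25 mL brought to 0.625 mL → factor 0.625/0.25 = 2.5
Step 6: 200 μL brought to 2 mL → factor 2000/200 = 10
Dilution factor to solution 4 = 30000; to solution 6 = 7.5 × 10^5
[solution 4]/[solution 6] = (factor to solution 6)/(factor to solution 4) = 7.5 × 10^5/30000 = 25.0

25.0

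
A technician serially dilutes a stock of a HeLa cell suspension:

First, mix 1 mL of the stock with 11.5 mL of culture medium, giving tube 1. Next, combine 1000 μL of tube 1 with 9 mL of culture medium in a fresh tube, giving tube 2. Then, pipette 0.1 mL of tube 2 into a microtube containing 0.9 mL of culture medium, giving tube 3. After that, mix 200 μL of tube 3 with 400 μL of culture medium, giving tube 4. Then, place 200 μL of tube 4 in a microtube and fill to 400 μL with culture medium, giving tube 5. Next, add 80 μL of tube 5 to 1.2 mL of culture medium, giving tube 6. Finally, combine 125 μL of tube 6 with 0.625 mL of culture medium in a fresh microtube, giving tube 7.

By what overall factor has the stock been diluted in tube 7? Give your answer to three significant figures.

7.20 × 10^5

Step 1: 1 mL + 11.5 mL = 12.5 mL total → factor 12.5/1 = 12.5
Step 2: 1000 μL + 9 mL = 10000 μL total → factor 10000/1000 = 10
Step 3: 0.1 mL + 0.9 mL = 1 mL total → factor 1/0.1 = 10
Step 4: 200 μL + 400 μL = 600 μL total → factor 600/200 = 3
Step 5: 200 μL brought to 400 μL → factor 400/200 = 2
Step 6: 80 μL + 1.2 mL = 1280 μL total → factor 1280/80 = 16
Step 7: 125 μL + 0.625 mL = 750 μL total → factor 750/125 = 6
Overall dilution factor = 12.5 × 10 × 10 × 3 × 2 × 16 × 6 = 7.2 × 10^5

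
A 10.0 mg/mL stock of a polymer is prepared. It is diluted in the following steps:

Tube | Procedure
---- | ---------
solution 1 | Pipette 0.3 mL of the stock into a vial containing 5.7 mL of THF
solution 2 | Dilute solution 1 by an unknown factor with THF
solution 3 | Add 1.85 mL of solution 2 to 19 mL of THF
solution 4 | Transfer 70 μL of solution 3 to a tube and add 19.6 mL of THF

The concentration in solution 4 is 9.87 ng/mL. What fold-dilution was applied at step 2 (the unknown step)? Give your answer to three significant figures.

16.0-fold

Step 1: 0.3 mL + 5.7 mL = 6 mL total → factor 6/0.3 = 20
Step 2: unknown factor x
Step 3: 1.85 mL + 19 mL = 20.85 mL total → factor 20.85/1.85 = 11.27
Step 4: 70 μL + 19.6 mL = 19670 μL total → factor 19670/70 = 281
Product of known-step factors = 63339
Overall factor = 10.0 mg/mL / (9.87 ng/mL) = 1.0132 × 10^6
x = 1.0132 × 10^6 / 63339 = 16.0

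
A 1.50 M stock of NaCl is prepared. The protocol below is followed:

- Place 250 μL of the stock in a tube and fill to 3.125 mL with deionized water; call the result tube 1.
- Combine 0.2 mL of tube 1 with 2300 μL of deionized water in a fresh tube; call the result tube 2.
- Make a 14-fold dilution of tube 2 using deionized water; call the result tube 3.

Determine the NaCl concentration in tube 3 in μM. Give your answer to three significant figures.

686 μM

Step 1: 250 μL brought to 3.125 mL → factor 3125/250 = 12.5
Step 2: 0.2 mL + 2300 μL = 2.5 mL total → factor 2.5/0.2 = 12.5
Step 3: 14-fold → factor 14
Overall dilution factor = 12.5 × 12.5 × 14 = 2187.5
Final = 1.50 M / 2187.5 = 0.0006857 M = 686 μM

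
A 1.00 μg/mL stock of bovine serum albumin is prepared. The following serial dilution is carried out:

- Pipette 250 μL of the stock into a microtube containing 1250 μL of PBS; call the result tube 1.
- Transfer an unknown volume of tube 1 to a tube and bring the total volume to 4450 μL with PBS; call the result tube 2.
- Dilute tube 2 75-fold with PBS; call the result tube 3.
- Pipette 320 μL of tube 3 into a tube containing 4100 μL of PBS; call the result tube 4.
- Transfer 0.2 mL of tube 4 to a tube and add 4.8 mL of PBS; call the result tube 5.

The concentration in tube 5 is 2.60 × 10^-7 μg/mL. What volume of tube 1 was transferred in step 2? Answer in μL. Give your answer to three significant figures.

180 μL

Step 1: 250 μL + 1250 μL = 1500 μL total → factor 1500/250 = 6
Step 2: v brought to 4450 μL → factor = 4450 μL/v
Step 3: 75-fold → factor 75
Step 4: 320 μL + 4100 μL = 4420 μL total → factor 4420/320 = 13.812
Step 5: 0.2 mL + 4.8 mL = 5 mL total → factor 5/0.2 = 25
Product of known-step factors = 1.5539 × 10^5
Overall factor = 1.00 μg/mL / (2.60 × 10^-7 μg/mL) = 3.8462 × 10^6
Step-2 factor = 3.8462 × 10^6 / 1.5539 × 10^5 = 24.752
v = 4450 μL / 24.752 = 180 μL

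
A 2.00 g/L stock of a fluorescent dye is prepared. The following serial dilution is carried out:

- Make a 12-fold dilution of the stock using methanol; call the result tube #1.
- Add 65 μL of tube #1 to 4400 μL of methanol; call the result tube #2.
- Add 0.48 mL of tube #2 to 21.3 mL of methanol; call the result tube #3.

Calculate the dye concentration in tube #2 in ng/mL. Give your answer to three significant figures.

Step 1: 12-fold → factor 12
Step 2: 65 μL + 4400 μL = 4465 μL total → factor 4465/65 = 68.692
Dilution factor through tube #2 = 12 × 68.692 = 824.31
[tube #2] = 2.00 g/L / 824.31 = 0.002426 g/L = 2.43 × 10^3 ng/mL

2.43 × 10^3 ng/mL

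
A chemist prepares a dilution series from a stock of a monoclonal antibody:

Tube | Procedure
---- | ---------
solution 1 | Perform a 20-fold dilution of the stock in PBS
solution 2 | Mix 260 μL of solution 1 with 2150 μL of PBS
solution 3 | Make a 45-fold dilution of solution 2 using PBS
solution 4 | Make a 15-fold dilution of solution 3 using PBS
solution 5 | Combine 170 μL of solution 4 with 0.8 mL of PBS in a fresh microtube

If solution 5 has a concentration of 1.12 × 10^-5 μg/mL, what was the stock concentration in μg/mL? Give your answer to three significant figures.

Step 1: 20-fold → factor 20
Step 2: 260 μL + 2150 μL = 2410 μL total → factor 2410/260 = 9.2692
Step 3: 45-fold → factor 45
Step 4: 15-fold → factor 15
Step 5: 170 μL + 0.8 mL = 970 μL total → factor 970/170 = 5.7059
Overall dilution factor = 20 × 9.2692 × 45 × 15 × 5.7059 = 7.14 × 10^5
Stock = 1.12 × 10^-5 μg/mL × 7.14 × 10^5 = 8.00 μg/mL

8.00 μg/mL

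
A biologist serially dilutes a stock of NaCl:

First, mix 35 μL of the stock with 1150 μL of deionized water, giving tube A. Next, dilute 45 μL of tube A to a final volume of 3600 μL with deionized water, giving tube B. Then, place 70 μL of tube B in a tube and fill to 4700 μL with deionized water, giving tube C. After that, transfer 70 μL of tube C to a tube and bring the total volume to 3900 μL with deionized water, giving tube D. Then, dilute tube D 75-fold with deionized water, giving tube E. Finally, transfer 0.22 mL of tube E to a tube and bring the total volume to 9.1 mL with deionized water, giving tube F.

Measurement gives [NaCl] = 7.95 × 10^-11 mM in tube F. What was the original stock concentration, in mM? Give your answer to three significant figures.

2.50 mM

Step 1: 35 μL + 1150 μL = 1185 μL total → factor 1185/35 = 33.857
Step 2: 45 μL brought to 3600 μL → factor 3600/45 = 80
Step 3: 70 μL brought to 4700 μL → factor 4700/70 = 67.143
Step 4: 70 μL brought to 3900 μL → factor 3900/70 = 55.714
Step 5: 75-fold → factor 75
Step 6: 0.22 mL brought to 9.1 mL → factor 9.1/0.22 = 41.364
Overall dilution factor = 33.857 × 80 × 67.143 × 55.714 × 75 × 41.364 = 3.1433 × 10^10
Stock = 7.95 × 10^-11 mM × 3.1433 × 10^10 = 2.50 mM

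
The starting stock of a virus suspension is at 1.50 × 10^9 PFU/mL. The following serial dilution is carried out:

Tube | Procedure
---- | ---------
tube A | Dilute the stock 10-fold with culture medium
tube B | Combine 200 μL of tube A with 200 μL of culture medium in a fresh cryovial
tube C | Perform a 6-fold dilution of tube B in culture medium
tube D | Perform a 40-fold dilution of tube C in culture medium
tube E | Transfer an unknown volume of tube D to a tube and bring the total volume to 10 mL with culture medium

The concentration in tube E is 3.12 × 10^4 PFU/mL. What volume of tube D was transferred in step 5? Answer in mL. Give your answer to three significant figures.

0.998 mL

Step 1: 10-fold → factor 10
Step 2: 200 μL + 200 μL = 400 μL total → factor 400/200 = 2
Step 3: 6-fold → factor 6
Step 4: 40-fold → factor 40
Step 5: v brought to 10 mL → factor = 10 mL/v
Product of known-step factors = 4800
Overall factor = 1.50 × 10^9 PFU/mL / (3.12 × 10^4 PFU/mL) = 48077
Step-5 factor = 48077 / 4800 = 10.016
v = 10 mL / 10.016 = 0.998 mL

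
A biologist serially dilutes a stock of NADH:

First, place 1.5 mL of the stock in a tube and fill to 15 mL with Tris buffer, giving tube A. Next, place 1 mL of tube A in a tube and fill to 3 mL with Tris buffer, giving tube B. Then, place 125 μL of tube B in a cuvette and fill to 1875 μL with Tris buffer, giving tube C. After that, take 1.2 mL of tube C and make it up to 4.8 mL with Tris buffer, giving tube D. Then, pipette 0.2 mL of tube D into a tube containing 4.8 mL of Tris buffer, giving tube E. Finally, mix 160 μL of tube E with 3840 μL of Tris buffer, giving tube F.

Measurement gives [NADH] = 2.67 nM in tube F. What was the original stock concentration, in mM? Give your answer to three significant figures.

Step 1: 1.5 mL brought to 15 mL → factor 15/1.5 = 10
Step 2: 1 mL brought to 3 mL → factor 3/1 = 3
Step 3: 125 μL brought to 1875 μL → factor 1875/125 = 15
Step 4: 1.2 mL brought to 4.8 mL → factor 4.8/1.2 = 4
Step 5: 0.2 mL + 4.8 mL = 5 mL total → factor 5/0.2 = 25
Step 6: 160 μL + 3840 μL = 4000 μL total → factor 4000/160 = 25
Overall dilution factor = 10 × 3 × 15 × 4 × 25 × 25 = 1.125 × 10^6
Stock = 2.67 nM × 1.125 × 10^6 = 3.004 × 10^6 nM = 3.00 mM

3.00 mM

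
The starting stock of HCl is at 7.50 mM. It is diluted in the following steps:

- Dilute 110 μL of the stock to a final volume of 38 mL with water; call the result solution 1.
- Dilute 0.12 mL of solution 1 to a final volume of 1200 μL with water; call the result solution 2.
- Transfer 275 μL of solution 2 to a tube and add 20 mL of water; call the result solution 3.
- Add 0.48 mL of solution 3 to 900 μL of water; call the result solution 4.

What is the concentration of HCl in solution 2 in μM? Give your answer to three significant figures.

2.17 μM

Step 1: 110 μL brought to 38 mL → factor 38000/110 = 345.45
Step 2: 0.12 mL brought to 1200 μL → factor 1.2/0.12 = 10
Dilution factor through solution 2 = 345.45 × 10 = 3454.5
[solution 2] = 7.50 mM / 3454.5 = 0.002171 mM = 2.17 μM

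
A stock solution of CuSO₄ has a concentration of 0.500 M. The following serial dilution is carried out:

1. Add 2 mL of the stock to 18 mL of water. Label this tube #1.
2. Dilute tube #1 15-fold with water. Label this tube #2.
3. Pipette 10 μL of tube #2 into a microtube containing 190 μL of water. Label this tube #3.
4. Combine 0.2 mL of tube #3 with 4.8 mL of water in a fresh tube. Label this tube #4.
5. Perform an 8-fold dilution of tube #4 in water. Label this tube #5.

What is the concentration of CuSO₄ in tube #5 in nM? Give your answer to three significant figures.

833 nM

Step 1: 2 mL + 18 mL = 20 mL total → factor 20/2 = 10
Step 2: 15-fold → factor 15
Step 3: 10 μL + 190 μL = 200 μL total → factor 200/10 = 20
Step 4: 0.2 mL + 4.8 mL = 5 mL total → factor 5/0.2 = 25
Step 5: 8-fold → factor 8
Overall dilution factor = 10 × 15 × 20 × 25 × 8 = 6 × 10^5
Final = 0.500 M / 6 × 10^5 = 8.333 × 10^-7 M = 833 nM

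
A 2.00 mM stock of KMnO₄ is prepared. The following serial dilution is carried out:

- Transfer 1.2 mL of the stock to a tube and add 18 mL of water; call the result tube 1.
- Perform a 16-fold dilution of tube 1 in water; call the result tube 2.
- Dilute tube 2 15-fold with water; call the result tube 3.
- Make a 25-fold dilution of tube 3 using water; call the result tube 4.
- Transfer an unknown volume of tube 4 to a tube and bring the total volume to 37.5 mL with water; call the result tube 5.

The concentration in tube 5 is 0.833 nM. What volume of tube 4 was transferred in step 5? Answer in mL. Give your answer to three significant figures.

1.50 mL

Step 1: 1.2 mL + 18 mL = 19.2 mL total → factor 19.2/1.2 = 16
Step 2: 16-fold → factor 16
Step 3: 15-fold → factor 15
Step 4: 25-fold → factor 25
Step 5: v brought to 37.5 mL → factor = 37.5 mL/v
Product of known-step factors = 96000
Overall factor = 2.00 mM / (0.833 nM) = 2.401 × 10^6
Step-5 factor = 2.401 × 10^6 / 96000 = 25.01
v = 37.5 mL / 25.01 = 1.50 mL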